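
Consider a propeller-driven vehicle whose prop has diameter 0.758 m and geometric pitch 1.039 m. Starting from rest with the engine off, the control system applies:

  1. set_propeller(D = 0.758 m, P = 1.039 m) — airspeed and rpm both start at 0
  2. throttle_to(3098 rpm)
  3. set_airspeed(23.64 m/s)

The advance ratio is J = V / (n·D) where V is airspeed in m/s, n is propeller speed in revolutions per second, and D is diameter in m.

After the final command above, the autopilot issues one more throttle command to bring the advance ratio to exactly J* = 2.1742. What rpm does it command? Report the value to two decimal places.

rpm = 860.66

set_propeller: D = 0.758 m, P = 1.039 m (p = P/D = 1.370712); state ← (V=0, rpm=0)
throttle_to(3098): rpm ← 3098
set_airspeed(23.64): V ← 23.64 m/s
final state: V = 23.64 m/s, rpm = 3098 → n = rpm/60 = 51.633333 rev/s
target J* = 2.1742; solve J* = V/(n·D) for n: n = V/(J*·D) = 23.64/(2.1742 × 0.758) = 14.344281 rev/s
rpm = 60·n = 860.656842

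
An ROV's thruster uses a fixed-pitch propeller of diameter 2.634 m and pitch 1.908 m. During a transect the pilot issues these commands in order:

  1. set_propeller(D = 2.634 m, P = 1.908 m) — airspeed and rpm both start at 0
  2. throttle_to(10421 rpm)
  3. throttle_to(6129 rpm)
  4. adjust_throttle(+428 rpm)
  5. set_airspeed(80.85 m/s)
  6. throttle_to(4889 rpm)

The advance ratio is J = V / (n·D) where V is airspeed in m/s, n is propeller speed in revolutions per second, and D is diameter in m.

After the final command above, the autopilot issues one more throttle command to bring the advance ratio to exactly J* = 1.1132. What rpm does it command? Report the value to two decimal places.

rpm = 1654.41

set_propeller: D = 2.634 m, P = 1.908 m (p = P/D = 0.724374); state ← (V=0, rpm=0)
throttle_to(10421): rpm ← 10421
throttle_to(6129): rpm ← 6129
adjust_throttle(+428): rpm ← 6129 +428 = 6557
set_airspeed(80.85): V ← 80.85 m/s
throttle_to(4889): rpm ← 4889
final state: V = 80.85 m/s, rpm = 4889 → n = rpm/60 = 81.483333 rev/s
target J* = 1.1132; solve J* = V/(n·D) for n: n = V/(J*·D) = 80.85/(1.1132 × 2.634) = 27.573447 rev/s
rpm = 60·n = 1654.406799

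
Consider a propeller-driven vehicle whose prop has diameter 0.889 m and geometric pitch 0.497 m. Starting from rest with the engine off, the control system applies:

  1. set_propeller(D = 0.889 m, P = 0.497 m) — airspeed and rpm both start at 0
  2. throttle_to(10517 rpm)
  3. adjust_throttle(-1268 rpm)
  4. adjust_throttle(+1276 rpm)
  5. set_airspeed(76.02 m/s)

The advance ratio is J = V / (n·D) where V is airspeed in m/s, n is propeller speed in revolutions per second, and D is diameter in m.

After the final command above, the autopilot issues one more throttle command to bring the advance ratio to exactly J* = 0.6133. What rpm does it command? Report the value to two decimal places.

rpm = 8365.74

set_propeller: D = 0.889 m, P = 0.497 m (p = P/D = 0.559055); state ← (V=0, rpm=0)
throttle_to(10517): rpm ← 10517
adjust_throttle(-1268): rpm ← 10517 -1268 = 9249
adjust_throttle(+1276): rpm ← 9249 +1276 = 10525
set_airspeed(76.02): V ← 76.02 m/s
final state: V = 76.02 m/s, rpm = 10525 → n = rpm/60 = 175.416667 rev/s
target J* = 0.6133; solve J* = V/(n·D) for n: n = V/(J*·D) = 76.02/(0.6133 × 0.889) = 139.429009 rev/s
rpm = 60·n = 8365.740521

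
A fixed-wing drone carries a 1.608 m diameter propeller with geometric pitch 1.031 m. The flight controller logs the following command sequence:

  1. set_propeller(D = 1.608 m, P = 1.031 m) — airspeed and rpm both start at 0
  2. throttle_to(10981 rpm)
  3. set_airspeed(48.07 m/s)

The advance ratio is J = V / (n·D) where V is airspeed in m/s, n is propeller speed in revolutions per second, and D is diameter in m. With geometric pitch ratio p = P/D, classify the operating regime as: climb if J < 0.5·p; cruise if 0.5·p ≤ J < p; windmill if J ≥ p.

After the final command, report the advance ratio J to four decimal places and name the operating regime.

set_propeller: D = 1.608 m, P = 1.031 m (p = P/D = 0.641169); state ← (V=0, rpm=0)
throttle_to(10981): rpm ← 10981
set_airspeed(48.07): V ← 48.07 m/s
final state: V = 48.07 m/s, rpm = 10981 → n = rpm/60 = 183.016667 rev/s
J = V / (n·D) = 48.07 / (183.016667 × 1.608) = 0.163342
regime bands: climb J<0.3206 | cruise [0.3206, 0.6412) | windmill J≥0.6412
J = 0.1633 → climb

J = 0.1633, regime = climb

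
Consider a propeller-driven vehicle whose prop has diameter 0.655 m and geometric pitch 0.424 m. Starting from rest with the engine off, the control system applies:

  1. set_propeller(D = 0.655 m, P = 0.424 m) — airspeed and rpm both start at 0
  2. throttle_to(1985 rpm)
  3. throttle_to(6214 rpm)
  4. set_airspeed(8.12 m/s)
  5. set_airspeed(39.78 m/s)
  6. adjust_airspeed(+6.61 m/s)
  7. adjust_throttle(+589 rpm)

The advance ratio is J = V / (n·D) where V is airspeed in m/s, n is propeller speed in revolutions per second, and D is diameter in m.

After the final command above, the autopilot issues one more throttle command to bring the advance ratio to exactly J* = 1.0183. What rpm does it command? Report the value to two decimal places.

rpm = 4173.10

set_propeller: D = 0.655 m, P = 0.424 m (p = P/D = 0.647328); state ← (V=0, rpm=0)
throttle_to(1985): rpm ← 1985
throttle_to(6214): rpm ← 6214
set_airspeed(8.12): V ← 8.12 m/s
set_airspeed(39.78): V ← 39.78 m/s
adjust_airspeed(+6.61): V ← 39.78 +6.61 = 46.39 m/s
adjust_throttle(+589): rpm ← 6214 +589 = 6803
final state: V = 46.39 m/s, rpm = 6803 → n = rpm/60 = 113.383333 rev/s
target J* = 1.0183; solve J* = V/(n·D) for n: n = V/(J*·D) = 46.39/(1.0183 × 0.655) = 69.551633 rev/s
rpm = 60·n = 4173.097956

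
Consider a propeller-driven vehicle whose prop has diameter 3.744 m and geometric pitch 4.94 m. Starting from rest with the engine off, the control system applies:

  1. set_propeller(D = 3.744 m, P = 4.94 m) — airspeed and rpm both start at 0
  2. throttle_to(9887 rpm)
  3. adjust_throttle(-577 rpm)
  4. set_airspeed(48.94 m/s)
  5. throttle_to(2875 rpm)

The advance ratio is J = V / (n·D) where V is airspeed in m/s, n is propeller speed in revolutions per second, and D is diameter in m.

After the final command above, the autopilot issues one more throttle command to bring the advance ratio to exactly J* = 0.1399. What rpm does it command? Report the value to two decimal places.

rpm = 5606.11

set_propeller: D = 3.744 m, P = 4.94 m (p = P/D = 1.319444); state ← (V=0, rpm=0)
throttle_to(9887): rpm ← 9887
adjust_throttle(-577): rpm ← 9887 -577 = 9310
set_airspeed(48.94): V ← 48.94 m/s
throttle_to(2875): rpm ← 2875
final state: V = 48.94 m/s, rpm = 2875 → n = rpm/60 = 47.916667 rev/s
target J* = 0.1399; solve J* = V/(n·D) for n: n = V/(J*·D) = 48.94/(0.1399 × 3.744) = 93.435177 rev/s
rpm = 60·n = 5606.110592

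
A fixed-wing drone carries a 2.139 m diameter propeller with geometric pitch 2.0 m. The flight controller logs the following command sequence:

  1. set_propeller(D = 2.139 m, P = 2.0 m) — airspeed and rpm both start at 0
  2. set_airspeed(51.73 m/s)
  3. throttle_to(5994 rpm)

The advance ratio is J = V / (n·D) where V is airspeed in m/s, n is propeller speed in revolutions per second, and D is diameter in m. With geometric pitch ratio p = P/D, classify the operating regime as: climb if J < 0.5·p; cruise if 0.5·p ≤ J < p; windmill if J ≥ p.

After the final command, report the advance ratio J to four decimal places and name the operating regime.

J = 0.2421, regime = climb

set_propeller: D = 2.139 m, P = 2.0 m (p = P/D = 0.935016); state ← (V=0, rpm=0)
set_airspeed(51.73): V ← 51.73 m/s
throttle_to(5994): rpm ← 5994
final state: V = 51.73 m/s, rpm = 5994 → n = rpm/60 = 99.900000 rev/s
J = V / (n·D) = 51.73 / (99.900000 × 2.139) = 0.242084
regime bands: climb J<0.4675 | cruise [0.4675, 0.9350) | windmill J≥0.9350
J = 0.2421 → climb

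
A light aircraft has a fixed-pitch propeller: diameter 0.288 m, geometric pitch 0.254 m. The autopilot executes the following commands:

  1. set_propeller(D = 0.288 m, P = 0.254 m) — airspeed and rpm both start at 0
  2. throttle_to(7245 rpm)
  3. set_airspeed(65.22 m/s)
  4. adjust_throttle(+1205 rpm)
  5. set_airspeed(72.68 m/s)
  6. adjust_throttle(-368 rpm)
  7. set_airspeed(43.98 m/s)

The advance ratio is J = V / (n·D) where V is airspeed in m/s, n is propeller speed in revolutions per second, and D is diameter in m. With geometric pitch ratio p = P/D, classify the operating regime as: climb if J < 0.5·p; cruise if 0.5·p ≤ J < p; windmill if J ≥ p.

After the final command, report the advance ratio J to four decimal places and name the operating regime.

J = 1.1337, regime = windmill

set_propeller: D = 0.288 m, P = 0.254 m (p = P/D = 0.881944); state ← (V=0, rpm=0)
throttle_to(7245): rpm ← 7245
set_airspeed(65.22): V ← 65.22 m/s
adjust_throttle(+1205): rpm ← 7245 +1205 = 8450
set_airspeed(72.68): V ← 72.68 m/s
adjust_throttle(-368): rpm ← 8450 -368 = 8082
set_airspeed(43.98): V ← 43.98 m/s
final state: V = 43.98 m/s, rpm = 8082 → n = rpm/60 = 134.700000 rev/s
J = V / (n·D) = 43.98 / (134.700000 × 0.288) = 1.133692
regime bands: climb J<0.4410 | cruise [0.4410, 0.8819) | windmill J≥0.8819
J = 1.1337 → windmill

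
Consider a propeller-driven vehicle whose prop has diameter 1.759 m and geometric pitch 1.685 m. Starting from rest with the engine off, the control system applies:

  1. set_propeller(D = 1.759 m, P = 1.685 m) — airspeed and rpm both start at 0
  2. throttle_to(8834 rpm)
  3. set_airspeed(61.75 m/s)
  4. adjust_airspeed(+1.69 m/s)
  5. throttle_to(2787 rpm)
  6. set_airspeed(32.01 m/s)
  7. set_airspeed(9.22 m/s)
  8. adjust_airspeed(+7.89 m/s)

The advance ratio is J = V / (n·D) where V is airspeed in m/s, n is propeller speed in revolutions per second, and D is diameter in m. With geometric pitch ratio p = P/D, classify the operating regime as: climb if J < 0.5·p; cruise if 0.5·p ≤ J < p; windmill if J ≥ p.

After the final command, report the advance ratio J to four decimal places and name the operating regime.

set_propeller: D = 1.759 m, P = 1.685 m (p = P/D = 0.957931); state ← (V=0, rpm=0)
throttle_to(8834): rpm ← 8834
set_airspeed(61.75): V ← 61.75 m/s
adjust_airspeed(+1.69): V ← 61.75 +1.69 = 63.44 m/s
throttle_to(2787): rpm ← 2787
set_airspeed(32.01): V ← 32.01 m/s
set_airspeed(9.22): V ← 9.22 m/s
adjust_airspeed(+7.89): V ← 9.22 +7.89 = 17.11 m/s
final state: V = 17.11 m/s, rpm = 2787 → n = rpm/60 = 46.450000 rev/s
J = V / (n·D) = 17.11 / (46.450000 × 1.759) = 0.209410
regime bands: climb J<0.4790 | cruise [0.4790, 0.9579) | windmill J≥0.9579
J = 0.2094 → climb

J = 0.2094, regime = climb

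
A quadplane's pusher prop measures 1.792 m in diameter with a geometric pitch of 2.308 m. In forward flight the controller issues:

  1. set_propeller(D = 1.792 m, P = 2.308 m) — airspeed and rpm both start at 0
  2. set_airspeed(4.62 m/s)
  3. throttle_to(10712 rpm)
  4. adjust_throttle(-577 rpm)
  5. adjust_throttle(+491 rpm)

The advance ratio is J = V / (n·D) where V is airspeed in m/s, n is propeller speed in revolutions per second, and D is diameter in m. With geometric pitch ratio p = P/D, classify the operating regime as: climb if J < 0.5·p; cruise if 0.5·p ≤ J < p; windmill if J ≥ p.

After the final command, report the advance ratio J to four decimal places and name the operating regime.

set_propeller: D = 1.792 m, P = 2.308 m (p = P/D = 1.287946); state ← (V=0, rpm=0)
set_airspeed(4.62): V ← 4.62 m/s
throttle_to(10712): rpm ← 10712
adjust_throttle(-577): rpm ← 10712 -577 = 10135
adjust_throttle(+491): rpm ← 10135 +491 = 10626
final state: V = 4.62 m/s, rpm = 10626 → n = rpm/60 = 177.100000 rev/s
J = V / (n·D) = 4.62 / (177.100000 × 1.792) = 0.014557
regime bands: climb J<0.6440 | cruise [0.6440, 1.2879) | windmill J≥1.2879
J = 0.0146 → climb

J = 0.0146, regime = climb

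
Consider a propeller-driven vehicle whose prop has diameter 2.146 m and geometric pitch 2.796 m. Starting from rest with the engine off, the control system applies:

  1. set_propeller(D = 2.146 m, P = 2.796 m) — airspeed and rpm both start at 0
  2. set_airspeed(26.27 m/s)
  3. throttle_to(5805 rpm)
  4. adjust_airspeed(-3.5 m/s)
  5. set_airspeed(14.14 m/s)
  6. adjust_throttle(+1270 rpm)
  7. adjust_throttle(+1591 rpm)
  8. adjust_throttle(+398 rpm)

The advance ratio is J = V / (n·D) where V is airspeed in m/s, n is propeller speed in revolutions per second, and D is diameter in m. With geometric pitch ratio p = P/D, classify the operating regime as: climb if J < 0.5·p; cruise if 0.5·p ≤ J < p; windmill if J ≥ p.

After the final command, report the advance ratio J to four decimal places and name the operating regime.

J = 0.0436, regime = climb

set_propeller: D = 2.146 m, P = 2.796 m (p = P/D = 1.302889); state ← (V=0, rpm=0)
set_airspeed(26.27): V ← 26.27 m/s
throttle_to(5805): rpm ← 5805
adjust_airspeed(-3.5): V ← 26.27 -3.5 = 22.77 m/s
set_airspeed(14.14): V ← 14.14 m/s
adjust_throttle(+1270): rpm ← 5805 +1270 = 7075
adjust_throttle(+1591): rpm ← 7075 +1591 = 8666
adjust_throttle(+398): rpm ← 8666 +398 = 9064
final state: V = 14.14 m/s, rpm = 9064 → n = rpm/60 = 151.066667 rev/s
J = V / (n·D) = 14.14 / (151.066667 × 2.146) = 0.043617
regime bands: climb J<0.6514 | cruise [0.6514, 1.3029) | windmill J≥1.3029
J = 0.0436 → climb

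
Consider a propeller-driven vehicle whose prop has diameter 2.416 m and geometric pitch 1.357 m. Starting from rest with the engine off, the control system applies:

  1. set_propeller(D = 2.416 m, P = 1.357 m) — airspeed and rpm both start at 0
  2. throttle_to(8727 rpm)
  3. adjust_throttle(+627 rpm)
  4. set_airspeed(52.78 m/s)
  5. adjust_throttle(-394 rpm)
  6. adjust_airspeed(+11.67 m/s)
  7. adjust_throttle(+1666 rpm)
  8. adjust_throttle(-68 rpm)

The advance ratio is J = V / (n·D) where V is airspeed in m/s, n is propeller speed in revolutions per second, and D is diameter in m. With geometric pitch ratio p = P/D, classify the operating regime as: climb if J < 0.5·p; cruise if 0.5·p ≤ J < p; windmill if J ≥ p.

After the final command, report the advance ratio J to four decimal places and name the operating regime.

J = 0.1516, regime = climb

set_propeller: D = 2.416 m, P = 1.357 m (p = P/D = 0.561672); state ← (V=0, rpm=0)
throttle_to(8727): rpm ← 8727
adjust_throttle(+627): rpm ← 8727 +627 = 9354
set_airspeed(52.78): V ← 52.78 m/s
adjust_throttle(-394): rpm ← 9354 -394 = 8960
adjust_airspeed(+11.67): V ← 52.78 +11.67 = 64.45 m/s
adjust_throttle(+1666): rpm ← 8960 +1666 = 10626
adjust_throttle(-68): rpm ← 10626 -68 = 10558
final state: V = 64.45 m/s, rpm = 10558 → n = rpm/60 = 175.966667 rev/s
J = V / (n·D) = 64.45 / (175.966667 × 2.416) = 0.151599
regime bands: climb J<0.2808 | cruise [0.2808, 0.5617) | windmill J≥0.5617
J = 0.1516 → climb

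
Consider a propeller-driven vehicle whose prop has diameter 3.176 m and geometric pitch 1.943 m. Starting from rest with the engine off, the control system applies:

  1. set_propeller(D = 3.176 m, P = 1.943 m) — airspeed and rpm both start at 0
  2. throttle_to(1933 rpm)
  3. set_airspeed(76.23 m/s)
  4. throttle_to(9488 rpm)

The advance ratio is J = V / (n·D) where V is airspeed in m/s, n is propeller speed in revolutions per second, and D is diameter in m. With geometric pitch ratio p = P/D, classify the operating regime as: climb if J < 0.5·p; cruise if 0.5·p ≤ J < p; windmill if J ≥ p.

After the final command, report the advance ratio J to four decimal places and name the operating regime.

J = 0.1518, regime = climb

set_propeller: D = 3.176 m, P = 1.943 m (p = P/D = 0.611776); state ← (V=0, rpm=0)
throttle_to(1933): rpm ← 1933
set_airspeed(76.23): V ← 76.23 m/s
throttle_to(9488): rpm ← 9488
final state: V = 76.23 m/s, rpm = 9488 → n = rpm/60 = 158.133333 rev/s
J = V / (n·D) = 76.23 / (158.133333 × 3.176) = 0.151783
regime bands: climb J<0.3059 | cruise [0.3059, 0.6118) | windmill J≥0.6118
J = 0.1518 → climb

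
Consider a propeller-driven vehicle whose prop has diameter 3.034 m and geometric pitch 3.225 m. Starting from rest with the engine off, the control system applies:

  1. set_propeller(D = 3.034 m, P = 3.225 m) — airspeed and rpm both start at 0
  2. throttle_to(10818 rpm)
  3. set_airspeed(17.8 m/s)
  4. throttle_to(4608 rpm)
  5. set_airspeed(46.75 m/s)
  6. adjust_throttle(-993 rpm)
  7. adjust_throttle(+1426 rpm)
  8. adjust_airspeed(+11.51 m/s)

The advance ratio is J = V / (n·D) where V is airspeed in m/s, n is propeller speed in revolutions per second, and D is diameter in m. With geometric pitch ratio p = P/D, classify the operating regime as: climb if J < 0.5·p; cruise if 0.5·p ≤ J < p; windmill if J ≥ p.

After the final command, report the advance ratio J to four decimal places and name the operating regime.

set_propeller: D = 3.034 m, P = 3.225 m (p = P/D = 1.062953); state ← (V=0, rpm=0)
throttle_to(10818): rpm ← 10818
set_airspeed(17.8): V ← 17.8 m/s
throttle_to(4608): rpm ← 4608
set_airspeed(46.75): V ← 46.75 m/s
adjust_throttle(-993): rpm ← 4608 -993 = 3615
adjust_throttle(+1426): rpm ← 3615 +1426 = 5041
adjust_airspeed(+11.51): V ← 46.75 +11.51 = 58.26 m/s
final state: V = 58.26 m/s, rpm = 5041 → n = rpm/60 = 84.016667 rev/s
J = V / (n·D) = 58.26 / (84.016667 × 3.034) = 0.228554
regime bands: climb J<0.5315 | cruise [0.5315, 1.0630) | windmill J≥1.0630
J = 0.2286 → climb

J = 0.2286, regime = climb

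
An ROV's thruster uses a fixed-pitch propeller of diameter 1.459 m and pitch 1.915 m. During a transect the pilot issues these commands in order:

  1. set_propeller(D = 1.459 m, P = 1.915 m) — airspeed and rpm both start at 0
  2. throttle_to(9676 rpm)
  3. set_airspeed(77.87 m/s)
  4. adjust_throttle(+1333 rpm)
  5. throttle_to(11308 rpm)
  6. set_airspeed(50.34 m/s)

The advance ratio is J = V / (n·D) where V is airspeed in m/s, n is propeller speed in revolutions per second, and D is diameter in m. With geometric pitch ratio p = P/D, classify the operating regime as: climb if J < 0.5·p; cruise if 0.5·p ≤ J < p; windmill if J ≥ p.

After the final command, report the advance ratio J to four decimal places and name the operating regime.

set_propeller: D = 1.459 m, P = 1.915 m (p = P/D = 1.312543); state ← (V=0, rpm=0)
throttle_to(9676): rpm ← 9676
set_airspeed(77.87): V ← 77.87 m/s
adjust_throttle(+1333): rpm ← 9676 +1333 = 11009
throttle_to(11308): rpm ← 11308
set_airspeed(50.34): V ← 50.34 m/s
final state: V = 50.34 m/s, rpm = 11308 → n = rpm/60 = 188.466667 rev/s
J = V / (n·D) = 50.34 / (188.466667 × 1.459) = 0.183073
regime bands: climb J<0.6563 | cruise [0.6563, 1.3125) | windmill J≥1.3125
J = 0.1831 → climb

J = 0.1831, regime = climb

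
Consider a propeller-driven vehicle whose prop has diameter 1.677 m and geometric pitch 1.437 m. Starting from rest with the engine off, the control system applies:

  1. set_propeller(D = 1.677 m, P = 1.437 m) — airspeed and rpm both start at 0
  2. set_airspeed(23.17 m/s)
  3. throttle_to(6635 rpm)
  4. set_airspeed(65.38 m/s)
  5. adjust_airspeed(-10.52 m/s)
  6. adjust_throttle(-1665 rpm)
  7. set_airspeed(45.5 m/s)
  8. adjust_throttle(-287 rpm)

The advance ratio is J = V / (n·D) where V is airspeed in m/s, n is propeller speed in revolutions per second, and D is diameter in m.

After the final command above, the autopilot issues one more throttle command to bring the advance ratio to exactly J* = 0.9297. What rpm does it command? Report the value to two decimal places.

set_propeller: D = 1.677 m, P = 1.437 m (p = P/D = 0.856887); state ← (V=0, rpm=0)
set_airspeed(23.17): V ← 23.17 m/s
throttle_to(6635): rpm ← 6635
set_airspeed(65.38): V ← 65.38 m/s
adjust_airspeed(-10.52): V ← 65.38 -10.52 = 54.86 m/s
adjust_throttle(-1665): rpm ← 6635 -1665 = 4970
set_airspeed(45.5): V ← 45.5 m/s
adjust_throttle(-287): rpm ← 4970 -287 = 4683
final state: V = 45.5 m/s, rpm = 4683 → n = rpm/60 = 78.050000 rev/s
target J* = 0.9297; solve J* = V/(n·D) for n: n = V/(J*·D) = 45.5/(0.9297 × 1.677) = 29.183374 rev/s
rpm = 60·n = 1751.002449

rpm = 1751.00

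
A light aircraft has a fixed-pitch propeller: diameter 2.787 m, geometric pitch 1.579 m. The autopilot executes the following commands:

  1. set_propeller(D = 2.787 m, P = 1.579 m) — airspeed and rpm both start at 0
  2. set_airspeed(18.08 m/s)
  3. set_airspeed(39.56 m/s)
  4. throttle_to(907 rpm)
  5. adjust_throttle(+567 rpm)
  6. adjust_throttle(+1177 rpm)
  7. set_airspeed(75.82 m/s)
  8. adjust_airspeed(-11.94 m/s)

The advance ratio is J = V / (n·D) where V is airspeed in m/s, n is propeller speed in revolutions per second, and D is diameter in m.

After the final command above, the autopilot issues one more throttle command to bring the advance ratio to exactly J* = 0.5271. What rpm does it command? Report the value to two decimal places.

rpm = 2609.07

set_propeller: D = 2.787 m, P = 1.579 m (p = P/D = 0.566559); state ← (V=0, rpm=0)
set_airspeed(18.08): V ← 18.08 m/s
set_airspeed(39.56): V ← 39.56 m/s
throttle_to(907): rpm ← 907
adjust_throttle(+567): rpm ← 907 +567 = 1474
adjust_throttle(+1177): rpm ← 1474 +1177 = 2651
set_airspeed(75.82): V ← 75.82 m/s
adjust_airspeed(-11.94): V ← 75.82 -11.94 = 63.88 m/s
final state: V = 63.88 m/s, rpm = 2651 → n = rpm/60 = 44.183333 rev/s
target J* = 0.5271; solve J* = V/(n·D) for n: n = V/(J*·D) = 63.88/(0.5271 × 2.787) = 43.484544 rev/s
rpm = 60·n = 2609.072654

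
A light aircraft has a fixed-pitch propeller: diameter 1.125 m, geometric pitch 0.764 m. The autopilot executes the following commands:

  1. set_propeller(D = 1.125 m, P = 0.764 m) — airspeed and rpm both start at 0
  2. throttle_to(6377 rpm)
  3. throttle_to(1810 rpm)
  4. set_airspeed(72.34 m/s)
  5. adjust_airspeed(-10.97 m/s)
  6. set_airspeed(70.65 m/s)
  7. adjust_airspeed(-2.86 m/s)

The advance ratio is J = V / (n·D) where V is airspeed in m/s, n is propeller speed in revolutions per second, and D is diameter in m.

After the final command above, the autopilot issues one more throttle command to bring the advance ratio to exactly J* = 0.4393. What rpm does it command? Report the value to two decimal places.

rpm = 8230.06

set_propeller: D = 1.125 m, P = 0.764 m (p = P/D = 0.679111); state ← (V=0, rpm=0)
throttle_to(6377): rpm ← 6377
throttle_to(1810): rpm ← 1810
set_airspeed(72.34): V ← 72.34 m/s
adjust_airspeed(-10.97): V ← 72.34 -10.97 = 61.37 m/s
set_airspeed(70.65): V ← 70.65 m/s
adjust_airspeed(-2.86): V ← 70.65 -2.86 = 67.79 m/s
final state: V = 67.79 m/s, rpm = 1810 → n = rpm/60 = 30.166667 rev/s
target J* = 0.4393; solve J* = V/(n·D) for n: n = V/(J*·D) = 67.79/(0.4393 × 1.125) = 137.167716 rev/s
rpm = 60·n = 8230.062979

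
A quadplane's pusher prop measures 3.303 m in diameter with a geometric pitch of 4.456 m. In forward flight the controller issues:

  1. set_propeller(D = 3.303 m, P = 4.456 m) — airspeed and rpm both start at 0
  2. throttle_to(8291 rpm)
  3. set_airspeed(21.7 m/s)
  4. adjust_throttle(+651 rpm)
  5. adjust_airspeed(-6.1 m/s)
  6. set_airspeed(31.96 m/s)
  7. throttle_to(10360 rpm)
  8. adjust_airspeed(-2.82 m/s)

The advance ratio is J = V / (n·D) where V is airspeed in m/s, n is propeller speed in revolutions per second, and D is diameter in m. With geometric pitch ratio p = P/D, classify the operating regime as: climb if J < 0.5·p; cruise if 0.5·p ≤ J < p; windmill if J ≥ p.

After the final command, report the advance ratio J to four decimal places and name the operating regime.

J = 0.0511, regime = climb

set_propeller: D = 3.303 m, P = 4.456 m (p = P/D = 1.349077); state ← (V=0, rpm=0)
throttle_to(8291): rpm ← 8291
set_airspeed(21.7): V ← 21.7 m/s
adjust_throttle(+651): rpm ← 8291 +651 = 8942
adjust_airspeed(-6.1): V ← 21.7 -6.1 = 15.6 m/s
set_airspeed(31.96): V ← 31.96 m/s
throttle_to(10360): rpm ← 10360
adjust_airspeed(-2.82): V ← 31.96 -2.82 = 29.14 m/s
final state: V = 29.14 m/s, rpm = 10360 → n = rpm/60 = 172.666667 rev/s
J = V / (n·D) = 29.14 / (172.666667 × 3.303) = 0.051094
regime bands: climb J<0.6745 | cruise [0.6745, 1.3491) | windmill J≥1.3491
J = 0.0511 → climb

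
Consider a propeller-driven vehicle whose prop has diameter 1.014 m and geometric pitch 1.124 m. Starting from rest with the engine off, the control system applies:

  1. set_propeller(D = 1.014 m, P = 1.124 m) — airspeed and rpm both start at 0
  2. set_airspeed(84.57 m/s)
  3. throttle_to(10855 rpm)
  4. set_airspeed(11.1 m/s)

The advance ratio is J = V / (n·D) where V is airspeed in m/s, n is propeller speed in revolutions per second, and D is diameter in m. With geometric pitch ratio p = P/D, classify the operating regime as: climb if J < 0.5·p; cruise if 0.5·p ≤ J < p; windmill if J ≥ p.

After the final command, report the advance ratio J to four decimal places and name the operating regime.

J = 0.0605, regime = climb

set_propeller: D = 1.014 m, P = 1.124 m (p = P/D = 1.108481); state ← (V=0, rpm=0)
set_airspeed(84.57): V ← 84.57 m/s
throttle_to(10855): rpm ← 10855
set_airspeed(11.1): V ← 11.1 m/s
final state: V = 11.1 m/s, rpm = 10855 → n = rpm/60 = 180.916667 rev/s
J = V / (n·D) = 11.1 / (180.916667 × 1.014) = 0.060507
regime bands: climb J<0.5542 | cruise [0.5542, 1.1085) | windmill J≥1.1085
J = 0.0605 → climb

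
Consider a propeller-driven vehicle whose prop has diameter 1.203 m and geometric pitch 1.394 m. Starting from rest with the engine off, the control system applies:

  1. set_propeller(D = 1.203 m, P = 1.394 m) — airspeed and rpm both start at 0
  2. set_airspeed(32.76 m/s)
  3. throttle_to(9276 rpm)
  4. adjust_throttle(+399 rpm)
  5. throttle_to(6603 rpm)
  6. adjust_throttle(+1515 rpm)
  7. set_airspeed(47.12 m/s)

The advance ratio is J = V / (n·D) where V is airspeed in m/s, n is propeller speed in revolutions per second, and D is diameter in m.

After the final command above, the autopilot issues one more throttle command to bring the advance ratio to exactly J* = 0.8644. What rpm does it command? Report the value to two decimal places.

set_propeller: D = 1.203 m, P = 1.394 m (p = P/D = 1.158770); state ← (V=0, rpm=0)
set_airspeed(32.76): V ← 32.76 m/s
throttle_to(9276): rpm ← 9276
adjust_throttle(+399): rpm ← 9276 +399 = 9675
throttle_to(6603): rpm ← 6603
adjust_throttle(+1515): rpm ← 6603 +1515 = 8118
set_airspeed(47.12): V ← 47.12 m/s
final state: V = 47.12 m/s, rpm = 8118 → n = rpm/60 = 135.300000 rev/s
target J* = 0.8644; solve J* = V/(n·D) for n: n = V/(J*·D) = 47.12/(0.8644 × 1.203) = 45.313217 rev/s
rpm = 60·n = 2718.793022

rpm = 2718.79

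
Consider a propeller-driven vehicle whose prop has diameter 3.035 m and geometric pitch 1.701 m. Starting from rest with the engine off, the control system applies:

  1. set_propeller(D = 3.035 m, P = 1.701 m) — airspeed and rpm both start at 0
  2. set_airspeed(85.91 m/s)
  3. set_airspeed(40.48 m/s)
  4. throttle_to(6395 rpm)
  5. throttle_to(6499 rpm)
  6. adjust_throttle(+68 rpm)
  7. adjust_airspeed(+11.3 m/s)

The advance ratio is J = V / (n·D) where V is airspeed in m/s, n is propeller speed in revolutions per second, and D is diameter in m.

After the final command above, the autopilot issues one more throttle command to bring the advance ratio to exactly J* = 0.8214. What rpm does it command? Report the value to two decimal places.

rpm = 1246.23

set_propeller: D = 3.035 m, P = 1.701 m (p = P/D = 0.560461); state ← (V=0, rpm=0)
set_airspeed(85.91): V ← 85.91 m/s
set_airspeed(40.48): V ← 40.48 m/s
throttle_to(6395): rpm ← 6395
throttle_to(6499): rpm ← 6499
adjust_throttle(+68): rpm ← 6499 +68 = 6567
adjust_airspeed(+11.3): V ← 40.48 +11.3 = 51.78 m/s
final state: V = 51.78 m/s, rpm = 6567 → n = rpm/60 = 109.450000 rev/s
target J* = 0.8214; solve J* = V/(n·D) for n: n = V/(J*·D) = 51.78/(0.8214 × 3.035) = 20.770581 rev/s
rpm = 60·n = 1246.234881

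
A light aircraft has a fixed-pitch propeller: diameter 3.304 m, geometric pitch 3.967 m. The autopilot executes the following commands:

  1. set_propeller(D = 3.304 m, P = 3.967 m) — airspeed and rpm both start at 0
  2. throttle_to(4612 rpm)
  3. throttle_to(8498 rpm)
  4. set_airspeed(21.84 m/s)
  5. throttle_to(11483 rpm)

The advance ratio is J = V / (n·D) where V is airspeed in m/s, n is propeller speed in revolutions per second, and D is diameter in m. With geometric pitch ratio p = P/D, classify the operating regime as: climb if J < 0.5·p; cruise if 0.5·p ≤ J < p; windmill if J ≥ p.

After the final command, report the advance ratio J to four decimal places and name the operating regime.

J = 0.0345, regime = climb

set_propeller: D = 3.304 m, P = 3.967 m (p = P/D = 1.200666); state ← (V=0, rpm=0)
throttle_to(4612): rpm ← 4612
throttle_to(8498): rpm ← 8498
set_airspeed(21.84): V ← 21.84 m/s
throttle_to(11483): rpm ← 11483
final state: V = 21.84 m/s, rpm = 11483 → n = rpm/60 = 191.383333 rev/s
J = V / (n·D) = 21.84 / (191.383333 × 3.304) = 0.034539
regime bands: climb J<0.6003 | cruise [0.6003, 1.2007) | windmill J≥1.2007
J = 0.0345 → climb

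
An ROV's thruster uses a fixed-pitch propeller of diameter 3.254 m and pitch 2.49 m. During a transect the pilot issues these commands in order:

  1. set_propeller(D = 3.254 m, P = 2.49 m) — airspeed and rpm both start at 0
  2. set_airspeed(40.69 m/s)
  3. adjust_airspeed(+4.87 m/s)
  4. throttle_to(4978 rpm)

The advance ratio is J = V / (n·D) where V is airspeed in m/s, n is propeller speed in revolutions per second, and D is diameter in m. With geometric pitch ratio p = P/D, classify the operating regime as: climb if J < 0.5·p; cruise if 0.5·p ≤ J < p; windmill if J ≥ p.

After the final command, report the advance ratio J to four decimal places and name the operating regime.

set_propeller: D = 3.254 m, P = 2.49 m (p = P/D = 0.765212); state ← (V=0, rpm=0)
set_airspeed(40.69): V ← 40.69 m/s
adjust_airspeed(+4.87): V ← 40.69 +4.87 = 45.56 m/s
throttle_to(4978): rpm ← 4978
final state: V = 45.56 m/s, rpm = 4978 → n = rpm/60 = 82.966667 rev/s
J = V / (n·D) = 45.56 / (82.966667 × 3.254) = 0.168757
regime bands: climb J<0.3826 | cruise [0.3826, 0.7652) | windmill J≥0.7652
J = 0.1688 → climb

J = 0.1688, regime = climb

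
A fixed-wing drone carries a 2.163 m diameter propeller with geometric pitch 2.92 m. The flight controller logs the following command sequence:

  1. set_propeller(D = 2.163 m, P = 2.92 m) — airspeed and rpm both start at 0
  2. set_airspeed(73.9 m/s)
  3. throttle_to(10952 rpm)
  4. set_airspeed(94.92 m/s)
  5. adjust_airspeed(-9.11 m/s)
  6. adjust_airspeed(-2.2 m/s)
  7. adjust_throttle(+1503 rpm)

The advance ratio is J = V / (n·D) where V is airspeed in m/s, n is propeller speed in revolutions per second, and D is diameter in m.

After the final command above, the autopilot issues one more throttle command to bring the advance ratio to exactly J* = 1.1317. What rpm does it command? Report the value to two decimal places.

rpm = 2049.38

set_propeller: D = 2.163 m, P = 2.92 m (p = P/D = 1.349977); state ← (V=0, rpm=0)
set_airspeed(73.9): V ← 73.9 m/s
throttle_to(10952): rpm ← 10952
set_airspeed(94.92): V ← 94.92 m/s
adjust_airspeed(-9.11): V ← 94.92 -9.11 = 85.81 m/s
adjust_airspeed(-2.2): V ← 85.81 -2.2 = 83.61 m/s
adjust_throttle(+1503): rpm ← 10952 +1503 = 12455
final state: V = 83.61 m/s, rpm = 12455 → n = rpm/60 = 207.583333 rev/s
target J* = 1.1317; solve J* = V/(n·D) for n: n = V/(J*·D) = 83.61/(1.1317 × 2.163) = 34.156266 rev/s
rpm = 60·n = 2049.375965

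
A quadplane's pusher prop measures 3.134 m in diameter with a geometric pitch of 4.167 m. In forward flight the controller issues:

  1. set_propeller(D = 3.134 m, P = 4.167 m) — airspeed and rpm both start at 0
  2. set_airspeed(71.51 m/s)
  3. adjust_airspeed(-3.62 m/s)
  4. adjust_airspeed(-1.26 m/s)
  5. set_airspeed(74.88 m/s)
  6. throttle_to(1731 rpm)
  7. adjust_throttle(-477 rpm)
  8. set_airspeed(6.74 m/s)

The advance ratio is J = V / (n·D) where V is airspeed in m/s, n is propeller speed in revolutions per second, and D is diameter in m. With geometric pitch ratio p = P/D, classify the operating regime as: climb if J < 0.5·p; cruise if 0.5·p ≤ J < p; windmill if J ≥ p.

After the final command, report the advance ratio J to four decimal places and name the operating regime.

set_propeller: D = 3.134 m, P = 4.167 m (p = P/D = 1.329611); state ← (V=0, rpm=0)
set_airspeed(71.51): V ← 71.51 m/s
adjust_airspeed(-3.62): V ← 71.51 -3.62 = 67.89 m/s
adjust_airspeed(-1.26): V ← 67.89 -1.26 = 66.63 m/s
set_airspeed(74.88): V ← 74.88 m/s
throttle_to(1731): rpm ← 1731
adjust_throttle(-477): rpm ← 1731 -477 = 1254
set_airspeed(6.74): V ← 6.74 m/s
final state: V = 6.74 m/s, rpm = 1254 → n = rpm/60 = 20.900000 rev/s
J = V / (n·D) = 6.74 / (20.900000 × 3.134) = 0.102900
regime bands: climb J<0.6648 | cruise [0.6648, 1.3296) | windmill J≥1.3296
J = 0.1029 → climb

J = 0.1029, regime = climb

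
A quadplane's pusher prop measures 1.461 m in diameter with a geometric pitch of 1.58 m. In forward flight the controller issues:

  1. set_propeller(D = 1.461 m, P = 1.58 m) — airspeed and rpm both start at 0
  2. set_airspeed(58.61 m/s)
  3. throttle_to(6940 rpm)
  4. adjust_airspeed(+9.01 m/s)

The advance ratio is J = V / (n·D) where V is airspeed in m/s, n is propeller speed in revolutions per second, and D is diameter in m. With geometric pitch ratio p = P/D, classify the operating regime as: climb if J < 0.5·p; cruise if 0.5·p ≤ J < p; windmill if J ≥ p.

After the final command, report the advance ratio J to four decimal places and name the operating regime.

set_propeller: D = 1.461 m, P = 1.58 m (p = P/D = 1.081451); state ← (V=0, rpm=0)
set_airspeed(58.61): V ← 58.61 m/s
throttle_to(6940): rpm ← 6940
adjust_airspeed(+9.01): V ← 58.61 +9.01 = 67.62 m/s
final state: V = 67.62 m/s, rpm = 6940 → n = rpm/60 = 115.666667 rev/s
J = V / (n·D) = 67.62 / (115.666667 × 1.461) = 0.400144
regime bands: climb J<0.5407 | cruise [0.5407, 1.0815) | windmill J≥1.0815
J = 0.4001 → climb

J = 0.4001, regime = climb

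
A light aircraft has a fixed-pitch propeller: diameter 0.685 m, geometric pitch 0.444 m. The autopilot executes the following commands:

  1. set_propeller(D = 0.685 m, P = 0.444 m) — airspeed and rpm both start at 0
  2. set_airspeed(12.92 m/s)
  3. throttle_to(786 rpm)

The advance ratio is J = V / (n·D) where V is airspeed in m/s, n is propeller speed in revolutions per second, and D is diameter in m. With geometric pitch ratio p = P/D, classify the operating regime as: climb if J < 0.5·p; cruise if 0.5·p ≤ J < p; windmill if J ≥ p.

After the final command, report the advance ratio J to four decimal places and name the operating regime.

set_propeller: D = 0.685 m, P = 0.444 m (p = P/D = 0.648175); state ← (V=0, rpm=0)
set_airspeed(12.92): V ← 12.92 m/s
throttle_to(786): rpm ← 786
final state: V = 12.92 m/s, rpm = 786 → n = rpm/60 = 13.100000 rev/s
J = V / (n·D) = 12.92 / (13.100000 × 0.685) = 1.439795
regime bands: climb J<0.3241 | cruise [0.3241, 0.6482) | windmill J≥0.6482
J = 1.4398 → windmill

J = 1.4398, regime = windmill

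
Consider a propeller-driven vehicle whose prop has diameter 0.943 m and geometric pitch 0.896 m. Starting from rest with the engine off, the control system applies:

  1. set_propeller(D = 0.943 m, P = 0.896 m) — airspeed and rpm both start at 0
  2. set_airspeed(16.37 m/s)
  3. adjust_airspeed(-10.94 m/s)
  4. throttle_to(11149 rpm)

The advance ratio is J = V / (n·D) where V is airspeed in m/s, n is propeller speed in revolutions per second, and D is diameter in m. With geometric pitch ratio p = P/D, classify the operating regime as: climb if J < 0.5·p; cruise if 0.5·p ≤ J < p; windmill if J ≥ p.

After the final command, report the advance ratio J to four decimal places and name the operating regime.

J = 0.0310, regime = climb

set_propeller: D = 0.943 m, P = 0.896 m (p = P/D = 0.950159); state ← (V=0, rpm=0)
set_airspeed(16.37): V ← 16.37 m/s
adjust_airspeed(-10.94): V ← 16.37 -10.94 = 5.43 m/s
throttle_to(11149): rpm ← 11149
final state: V = 5.43 m/s, rpm = 11149 → n = rpm/60 = 185.816667 rev/s
J = V / (n·D) = 5.43 / (185.816667 × 0.943) = 0.030989
regime bands: climb J<0.4751 | cruise [0.4751, 0.9502) | windmill J≥0.9502
J = 0.0310 → climb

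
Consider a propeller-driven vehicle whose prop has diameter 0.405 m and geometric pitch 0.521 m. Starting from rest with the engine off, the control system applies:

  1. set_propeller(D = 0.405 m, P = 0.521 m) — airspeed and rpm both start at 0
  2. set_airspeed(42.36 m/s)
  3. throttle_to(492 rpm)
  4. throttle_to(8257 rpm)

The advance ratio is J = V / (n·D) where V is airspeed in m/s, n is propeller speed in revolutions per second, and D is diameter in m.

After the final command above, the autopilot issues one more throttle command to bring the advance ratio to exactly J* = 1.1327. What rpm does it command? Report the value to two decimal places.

rpm = 5540.35

set_propeller: D = 0.405 m, P = 0.521 m (p = P/D = 1.286420); state ← (V=0, rpm=0)
set_airspeed(42.36): V ← 42.36 m/s
throttle_to(492): rpm ← 492
throttle_to(8257): rpm ← 8257
final state: V = 42.36 m/s, rpm = 8257 → n = rpm/60 = 137.616667 rev/s
target J* = 1.1327; solve J* = V/(n·D) for n: n = V/(J*·D) = 42.36/(1.1327 × 0.405) = 92.339183 rev/s
rpm = 60·n = 5540.350980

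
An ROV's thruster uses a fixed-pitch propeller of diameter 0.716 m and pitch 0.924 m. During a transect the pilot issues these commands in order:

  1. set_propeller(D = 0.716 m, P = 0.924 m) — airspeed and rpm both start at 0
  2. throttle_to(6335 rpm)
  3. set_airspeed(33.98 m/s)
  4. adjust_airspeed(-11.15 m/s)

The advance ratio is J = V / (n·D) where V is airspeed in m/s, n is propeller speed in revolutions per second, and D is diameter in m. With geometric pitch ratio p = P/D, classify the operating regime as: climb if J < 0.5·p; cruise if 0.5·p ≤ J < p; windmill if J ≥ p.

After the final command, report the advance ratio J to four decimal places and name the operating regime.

set_propeller: D = 0.716 m, P = 0.924 m (p = P/D = 1.290503); state ← (V=0, rpm=0)
throttle_to(6335): rpm ← 6335
set_airspeed(33.98): V ← 33.98 m/s
adjust_airspeed(-11.15): V ← 33.98 -11.15 = 22.83 m/s
final state: V = 22.83 m/s, rpm = 6335 → n = rpm/60 = 105.583333 rev/s
J = V / (n·D) = 22.83 / (105.583333 × 0.716) = 0.301993
regime bands: climb J<0.6453 | cruise [0.6453, 1.2905) | windmill J≥1.2905
J = 0.3020 → climb

J = 0.3020, regime = climb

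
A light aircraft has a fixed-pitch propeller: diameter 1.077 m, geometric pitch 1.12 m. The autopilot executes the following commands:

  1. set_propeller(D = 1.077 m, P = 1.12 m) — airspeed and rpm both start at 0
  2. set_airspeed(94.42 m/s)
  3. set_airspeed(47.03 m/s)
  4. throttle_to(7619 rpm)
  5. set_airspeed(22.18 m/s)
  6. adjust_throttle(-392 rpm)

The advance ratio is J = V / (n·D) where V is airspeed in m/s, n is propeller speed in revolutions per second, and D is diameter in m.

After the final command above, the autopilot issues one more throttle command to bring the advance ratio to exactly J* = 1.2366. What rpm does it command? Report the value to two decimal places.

rpm = 999.24

set_propeller: D = 1.077 m, P = 1.12 m (p = P/D = 1.039926); state ← (V=0, rpm=0)
set_airspeed(94.42): V ← 94.42 m/s
set_airspeed(47.03): V ← 47.03 m/s
throttle_to(7619): rpm ← 7619
set_airspeed(22.18): V ← 22.18 m/s
adjust_throttle(-392): rpm ← 7619 -392 = 7227
final state: V = 22.18 m/s, rpm = 7227 → n = rpm/60 = 120.450000 rev/s
target J* = 1.2366; solve J* = V/(n·D) for n: n = V/(J*·D) = 22.18/(1.2366 × 1.077) = 16.653925 rev/s
rpm = 60·n = 999.235481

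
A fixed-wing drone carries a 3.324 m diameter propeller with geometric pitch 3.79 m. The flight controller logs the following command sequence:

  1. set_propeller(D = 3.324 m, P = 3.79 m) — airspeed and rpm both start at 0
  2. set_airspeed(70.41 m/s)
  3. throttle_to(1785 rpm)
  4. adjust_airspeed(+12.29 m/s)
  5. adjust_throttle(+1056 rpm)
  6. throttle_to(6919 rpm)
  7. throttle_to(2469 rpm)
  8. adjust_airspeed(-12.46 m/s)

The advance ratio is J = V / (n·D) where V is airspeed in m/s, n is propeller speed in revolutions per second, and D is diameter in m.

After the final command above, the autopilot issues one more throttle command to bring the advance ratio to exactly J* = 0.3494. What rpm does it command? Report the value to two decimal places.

rpm = 3628.71

set_propeller: D = 3.324 m, P = 3.79 m (p = P/D = 1.140193); state ← (V=0, rpm=0)
set_airspeed(70.41): V ← 70.41 m/s
throttle_to(1785): rpm ← 1785
adjust_airspeed(+12.29): V ← 70.41 +12.29 = 82.7 m/s
adjust_throttle(+1056): rpm ← 1785 +1056 = 2841
throttle_to(6919): rpm ← 6919
throttle_to(2469): rpm ← 2469
adjust_airspeed(-12.46): V ← 82.7 -12.46 = 70.24 m/s
final state: V = 70.24 m/s, rpm = 2469 → n = rpm/60 = 41.150000 rev/s
target J* = 0.3494; solve J* = V/(n·D) for n: n = V/(J*·D) = 70.24/(0.3494 × 3.324) = 60.478441 rev/s
rpm = 60·n = 3628.706457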